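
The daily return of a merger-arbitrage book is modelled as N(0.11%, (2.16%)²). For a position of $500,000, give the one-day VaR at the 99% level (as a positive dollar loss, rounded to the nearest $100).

$24,600

At 99% one-sided, z = 2.326.
VaR = −μ + z·σ = −(0.11%) + 2.326 × 2.16% = 4.914%.
On $500,000: 0.04914 × $500,000 = $24,570.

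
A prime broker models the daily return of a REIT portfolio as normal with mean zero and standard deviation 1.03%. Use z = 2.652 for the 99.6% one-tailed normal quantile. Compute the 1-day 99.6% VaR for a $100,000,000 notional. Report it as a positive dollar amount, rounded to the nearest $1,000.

$2,732,000

VaR = z·σ = 2.652 × 1.03% = 2.732%.
On $100,000,000: 0.02732 × $100,000,000 = $2,732,000.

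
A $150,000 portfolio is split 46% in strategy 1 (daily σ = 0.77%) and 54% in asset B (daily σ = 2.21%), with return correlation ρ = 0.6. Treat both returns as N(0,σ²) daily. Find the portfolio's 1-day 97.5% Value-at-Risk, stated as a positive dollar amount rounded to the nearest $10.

$4,220

σ_p² = 0.46²·0.77² + 0.54²·2.21² + 2·0.6·0.46·0.54·0.77·2.21 = 2.0569 (%²).
σ_p = √2.0569 = 1.434%.
At 97.5%, z = 1.960.
VaR = 1.960 × 1.434% = 2.811%; on $150,000 that is $4,216.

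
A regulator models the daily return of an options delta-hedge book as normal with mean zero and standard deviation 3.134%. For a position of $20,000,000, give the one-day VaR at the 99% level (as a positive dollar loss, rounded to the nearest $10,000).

At 99% one-sided, z = 2.326.
VaR = z·σ = 2.326 × 3.134% = 7.290%.
On $20,000,000: 0.07290 × $20,000,000 = $1,458,000.

$1,460,000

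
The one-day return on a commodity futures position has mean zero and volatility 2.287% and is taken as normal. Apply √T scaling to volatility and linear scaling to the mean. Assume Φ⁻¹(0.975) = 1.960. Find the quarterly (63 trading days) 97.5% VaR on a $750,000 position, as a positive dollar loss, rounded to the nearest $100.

σ_{63d} = 2.287% × √63 = 18.152%.
VaR = 1.960 × 18.152% = 35.578%.
On $750,000: 0.35578 × $750,000 = $266,835.

$266,800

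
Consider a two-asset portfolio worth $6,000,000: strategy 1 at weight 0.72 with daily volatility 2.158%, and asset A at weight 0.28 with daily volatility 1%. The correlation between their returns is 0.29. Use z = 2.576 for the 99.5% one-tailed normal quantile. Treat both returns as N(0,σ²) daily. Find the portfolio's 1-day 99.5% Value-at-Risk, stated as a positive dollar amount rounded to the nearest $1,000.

$256,000

σ_p² = 0.72²·2.158² + 0.28²·1² + 2·0.29·0.72·0.28·2.158·1 = 2.7449 (%²).
σ_p = √2.7449 = 1.657%.
VaR = 2.576 × 1.657% = 4.268%; on $6,000,000 that is $256,080.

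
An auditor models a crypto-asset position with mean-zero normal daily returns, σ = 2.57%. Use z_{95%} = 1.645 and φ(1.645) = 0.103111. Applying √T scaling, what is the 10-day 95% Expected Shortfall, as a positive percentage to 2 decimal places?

σ_{10d} = 2.57% × √10 = 8.127%.
ES multiplier = φ(z)/(1−α) = 0.103111/0.05 = 2.062.
ES = 8.127% × 2.062 = 16.758%.

16.76%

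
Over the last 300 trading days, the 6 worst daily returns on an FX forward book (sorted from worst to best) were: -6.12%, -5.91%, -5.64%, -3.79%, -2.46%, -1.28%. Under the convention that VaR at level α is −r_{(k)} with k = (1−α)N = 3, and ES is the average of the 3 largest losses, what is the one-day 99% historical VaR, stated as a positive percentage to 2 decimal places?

k = 3; the 3rd lowest return is -5.64%, so VaR = 5.64%.

5.64%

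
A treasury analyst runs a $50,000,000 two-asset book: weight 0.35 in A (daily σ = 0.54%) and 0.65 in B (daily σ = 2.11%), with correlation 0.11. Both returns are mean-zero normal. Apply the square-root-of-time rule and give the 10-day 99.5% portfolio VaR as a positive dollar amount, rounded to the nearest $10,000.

$5,720,000

σ_p = √(0.35²·0.54² + 0.65²·2.11² + 2·0.11·0.35·0.65·0.54·2.11) = 1.405%.
σ_{10d} = 1.405% × √10 = 4.443%.
z(99.5%) = 2.576.
VaR = 2.576 × 4.443% = 11.445%; on $50,000,000 that is $5,722,500.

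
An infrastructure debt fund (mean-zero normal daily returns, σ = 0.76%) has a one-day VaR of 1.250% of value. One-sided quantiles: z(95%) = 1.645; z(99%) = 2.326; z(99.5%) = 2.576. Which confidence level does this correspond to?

Implied z = VaR/σ = 1.250 / 0.76 = 1.645.
This matches z(95%) = 1.645.

95%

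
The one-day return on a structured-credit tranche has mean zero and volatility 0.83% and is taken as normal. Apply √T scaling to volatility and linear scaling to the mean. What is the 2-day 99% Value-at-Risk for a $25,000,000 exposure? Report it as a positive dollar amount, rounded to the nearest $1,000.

$683,000

At 99%, z = 2.326.
σ_{2d} = 0.83% × √2 = 1.174%.
VaR = 2.326 × 1.174% = 2.731%.
On $25,000,000: 0.02731 × $25,000,000 = $682,750.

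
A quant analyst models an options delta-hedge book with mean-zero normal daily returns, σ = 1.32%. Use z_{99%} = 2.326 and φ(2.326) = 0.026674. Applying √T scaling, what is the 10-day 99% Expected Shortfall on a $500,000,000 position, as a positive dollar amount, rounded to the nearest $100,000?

$55,700,000

σ_{10d} = 1.32% × √10 = 4.174%.
ES multiplier = φ(z)/(1−α) = 0.026674/0.01 = 2.667.
ES = 4.174% × 2.667 = 11.132%; on $500,000,000: $55,660,000.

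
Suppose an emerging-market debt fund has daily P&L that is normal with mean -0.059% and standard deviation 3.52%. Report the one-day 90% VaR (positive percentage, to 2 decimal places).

At 90% one-sided, z = 1.282.
VaR = −μ + z·σ = −(-0.059%) + 1.282 × 3.52% = 4.572%.

4.57%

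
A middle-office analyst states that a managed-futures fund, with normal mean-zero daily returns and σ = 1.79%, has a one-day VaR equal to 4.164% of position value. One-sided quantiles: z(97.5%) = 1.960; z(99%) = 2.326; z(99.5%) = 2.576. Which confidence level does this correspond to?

Implied z = VaR/σ = 4.164 / 1.79 = 2.326.
This matches z(99%) = 2.326.

99%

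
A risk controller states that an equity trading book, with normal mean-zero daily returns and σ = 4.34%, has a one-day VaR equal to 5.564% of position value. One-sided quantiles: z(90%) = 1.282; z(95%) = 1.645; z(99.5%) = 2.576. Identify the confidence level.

90%

Implied z = VaR/σ = 5.564 / 4.34 = 1.282.
This matches z(90%) = 1.282.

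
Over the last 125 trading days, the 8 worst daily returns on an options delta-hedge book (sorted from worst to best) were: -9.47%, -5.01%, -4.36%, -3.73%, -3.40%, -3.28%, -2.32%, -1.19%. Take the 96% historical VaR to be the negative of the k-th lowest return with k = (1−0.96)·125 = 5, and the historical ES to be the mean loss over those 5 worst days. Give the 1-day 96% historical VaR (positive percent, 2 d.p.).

3.40%

k = 5; the 5th lowest return is -3.40%, so VaR = 3.40%.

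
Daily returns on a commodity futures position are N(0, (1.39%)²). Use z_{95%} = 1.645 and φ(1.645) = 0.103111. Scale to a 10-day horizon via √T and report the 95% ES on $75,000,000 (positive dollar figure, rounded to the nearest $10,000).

σ_{10d} = 1.39% × √10 = 4.396%.
ES multiplier = φ(z)/(1−α) = 0.103111/0.05 = 2.062.
ES = 4.396% × 2.062 = 9.065%; on $75,000,000: $6,798,750.

$6,800,000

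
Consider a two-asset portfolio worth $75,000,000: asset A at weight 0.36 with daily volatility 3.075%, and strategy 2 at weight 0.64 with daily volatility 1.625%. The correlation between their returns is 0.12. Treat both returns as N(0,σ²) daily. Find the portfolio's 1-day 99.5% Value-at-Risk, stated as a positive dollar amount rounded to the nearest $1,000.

σ_p² = 0.36²·3.075² + 0.64²·1.625² + 2·0.12·0.36·0.64·3.075·1.625 = 2.5834 (%²).
σ_p = √2.5834 = 1.607%.
At 99.5%, z = 2.576.
VaR = 2.576 × 1.607% = 4.140%; on $75,000,000 that is $3,105,000.

$3,105,000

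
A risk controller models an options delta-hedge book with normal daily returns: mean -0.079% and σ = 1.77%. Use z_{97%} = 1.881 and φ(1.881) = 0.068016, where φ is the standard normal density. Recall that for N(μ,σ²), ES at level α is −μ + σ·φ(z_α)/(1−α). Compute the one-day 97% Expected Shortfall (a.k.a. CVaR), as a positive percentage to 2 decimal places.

Tail multiplier: φ(z)/(1−α) = 0.068016 / 0.03 = 2.267.
ES = −(-0.079%) + 1.77% × 2.267 = 4.092%.

4.09%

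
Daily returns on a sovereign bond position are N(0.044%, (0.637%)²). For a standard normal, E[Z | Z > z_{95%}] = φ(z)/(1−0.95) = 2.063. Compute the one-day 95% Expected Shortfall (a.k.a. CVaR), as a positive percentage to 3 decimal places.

1.270%

ES = −(0.044%) + 0.637% × 2.063 = 1.270%.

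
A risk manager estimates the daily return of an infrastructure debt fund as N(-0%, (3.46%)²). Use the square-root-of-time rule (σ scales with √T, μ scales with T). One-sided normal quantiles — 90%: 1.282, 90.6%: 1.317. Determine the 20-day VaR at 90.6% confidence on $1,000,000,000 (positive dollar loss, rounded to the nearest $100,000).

σ_{20d} = 3.46% × √20 = 15.474%.
VaR = 1.317 × 15.474% = 20.379%.
On $1,000,000,000: 0.20379 × $1,000,000,000 = $203,790,000.

$203,800,000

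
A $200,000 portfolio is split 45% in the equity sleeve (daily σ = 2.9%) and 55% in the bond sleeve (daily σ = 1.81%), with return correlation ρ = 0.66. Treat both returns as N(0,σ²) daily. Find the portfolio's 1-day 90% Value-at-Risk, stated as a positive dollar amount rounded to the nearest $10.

$5,380

σ_p² = 0.45²·2.9² + 0.55²·1.81² + 2·0.66·0.45·0.55·2.9·1.81 = 4.4089 (%²).
σ_p = √4.4089 = 2.100%.
At 90%, z = 1.282.
VaR = 1.282 × 2.100% = 2.692%; on $200,000 that is $5,384.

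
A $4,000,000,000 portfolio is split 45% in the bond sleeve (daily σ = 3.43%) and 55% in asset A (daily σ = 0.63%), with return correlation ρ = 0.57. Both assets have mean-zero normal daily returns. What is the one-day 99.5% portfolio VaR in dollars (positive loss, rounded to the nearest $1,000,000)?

σ_p² = 0.45²·3.43² + 0.55²·0.63² + 2·0.57·0.45·0.55·3.43·0.63 = 3.1122 (%²).
σ_p = √3.1122 = 1.764%.
At 99.5%, z = 2.576.
VaR = 2.576 × 1.764% = 4.544%; on $4,000,000,000 that is $181,760,000.

$182,000,000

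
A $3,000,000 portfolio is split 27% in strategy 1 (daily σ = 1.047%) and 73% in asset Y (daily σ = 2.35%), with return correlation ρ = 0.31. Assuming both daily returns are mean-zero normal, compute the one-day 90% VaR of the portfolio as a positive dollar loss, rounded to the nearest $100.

$70,100

σ_p² = 0.27²·1.047² + 0.73²·2.35² + 2·0.31·0.27·0.73·1.047·2.35 = 3.3235 (%²).
σ_p = √3.3235 = 1.823%.
At 90%, z = 1.282.
VaR = 1.282 × 1.823% = 2.337%; on $3,000,000 that is $70,110.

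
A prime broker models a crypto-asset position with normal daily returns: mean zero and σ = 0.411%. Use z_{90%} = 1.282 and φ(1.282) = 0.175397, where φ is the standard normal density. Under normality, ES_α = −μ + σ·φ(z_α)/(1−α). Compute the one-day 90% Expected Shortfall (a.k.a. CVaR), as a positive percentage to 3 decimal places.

0.721%

Tail multiplier: φ(z)/(1−α) = 0.175397 / 0.1 = 1.754.
ES = 0.411% × 1.754 = 0.721%.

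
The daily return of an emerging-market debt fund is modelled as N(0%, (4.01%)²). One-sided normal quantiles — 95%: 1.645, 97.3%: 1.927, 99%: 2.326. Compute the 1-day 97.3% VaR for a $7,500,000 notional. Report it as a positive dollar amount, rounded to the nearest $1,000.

$580,000

VaR = z·σ = 1.927 × 4.01% = 7.727%.
On $7,500,000: 0.07727 × $7,500,000 = $579,525.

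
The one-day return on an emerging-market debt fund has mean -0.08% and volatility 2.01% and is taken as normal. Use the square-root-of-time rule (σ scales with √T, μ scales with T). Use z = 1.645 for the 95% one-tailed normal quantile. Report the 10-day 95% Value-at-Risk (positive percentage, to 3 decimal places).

σ_{10d} = 2.01% × √10 = 6.356%; μ_{10d} = 10 × -0.08% = -0.800%.
VaR = −(-0.800%) + 1.645 × 6.356% = 11.256%.

11.256%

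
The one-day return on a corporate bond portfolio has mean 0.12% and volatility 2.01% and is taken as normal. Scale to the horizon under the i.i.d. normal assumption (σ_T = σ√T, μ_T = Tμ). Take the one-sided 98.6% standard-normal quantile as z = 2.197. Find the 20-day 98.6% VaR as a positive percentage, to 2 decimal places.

17.35%

σ_{20d} = 2.01% × √20 = 8.989%; μ_{20d} = 20 × 0.12% = 2.400%.
VaR = −(2.400%) + 2.197 × 8.989% = 17.349%.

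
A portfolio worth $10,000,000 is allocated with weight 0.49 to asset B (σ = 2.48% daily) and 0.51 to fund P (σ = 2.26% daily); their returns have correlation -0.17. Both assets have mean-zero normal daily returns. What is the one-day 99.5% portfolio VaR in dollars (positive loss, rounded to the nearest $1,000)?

$393,000

σ_p² = 0.49²·2.48² + 0.51²·2.26² + 2·-0.17·0.49·0.51·2.48·2.26 = 2.3290 (%²).
σ_p = √2.3290 = 1.526%.
At 99.5%, z = 2.576.
VaR = 2.576 × 1.526% = 3.931%; on $10,000,000 that is $393,100.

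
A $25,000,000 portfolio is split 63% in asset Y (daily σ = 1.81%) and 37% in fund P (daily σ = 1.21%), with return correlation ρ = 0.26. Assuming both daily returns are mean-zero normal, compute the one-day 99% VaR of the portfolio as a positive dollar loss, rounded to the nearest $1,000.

$773,000

σ_p² = 0.63²·1.81² + 0.37²·1.21² + 2·0.26·0.63·0.37·1.81·1.21 = 1.7662 (%²).
σ_p = √1.7662 = 1.329%.
At 99%, z = 2.326.
VaR = 2.326 × 1.329% = 3.091%; on $25,000,000 that is $772,750.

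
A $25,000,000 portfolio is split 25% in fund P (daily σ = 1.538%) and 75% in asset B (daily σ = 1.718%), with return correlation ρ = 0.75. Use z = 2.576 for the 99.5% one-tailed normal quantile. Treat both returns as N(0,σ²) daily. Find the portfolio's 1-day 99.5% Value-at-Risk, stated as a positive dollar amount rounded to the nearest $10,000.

$1,030,000

σ_p² = 0.25²·1.538² + 0.75²·1.718² + 2·0.75·0.25·0.75·1.538·1.718 = 2.5512 (%²).
σ_p = √2.5512 = 1.597%.
VaR = 2.576 × 1.597% = 4.114%; on $25,000,000 that is $1,028,500.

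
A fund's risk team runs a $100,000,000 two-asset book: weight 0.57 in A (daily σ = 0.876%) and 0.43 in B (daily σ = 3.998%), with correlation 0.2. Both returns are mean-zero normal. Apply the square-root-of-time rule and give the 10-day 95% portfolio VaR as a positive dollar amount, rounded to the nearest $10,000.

σ_p = √(0.57²·0.876² + 0.43²·3.998² + 2·0.2·0.57·0.43·0.876·3.998) = 1.884%.
σ_{10d} = 1.884% × √10 = 5.958%.
z(95%) = 1.645.
VaR = 1.645 × 5.958% = 9.801%; on $100,000,000 that is $9,801,000.

$9,800,000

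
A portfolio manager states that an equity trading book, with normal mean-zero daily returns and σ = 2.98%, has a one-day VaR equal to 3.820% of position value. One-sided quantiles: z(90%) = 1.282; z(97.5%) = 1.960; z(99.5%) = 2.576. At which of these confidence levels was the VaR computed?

90%

Implied z = VaR/σ = 3.820 / 2.98 = 1.282.
This matches z(90%) = 1.282.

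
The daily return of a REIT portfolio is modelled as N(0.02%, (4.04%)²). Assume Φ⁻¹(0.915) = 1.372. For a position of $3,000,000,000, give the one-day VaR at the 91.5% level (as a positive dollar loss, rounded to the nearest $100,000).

VaR = −μ + z·σ = −(0.02%) + 1.372 × 4.04% = 5.523%.
On $3,000,000,000: 0.05523 × $3,000,000,000 = $165,690,000.

$165,700,000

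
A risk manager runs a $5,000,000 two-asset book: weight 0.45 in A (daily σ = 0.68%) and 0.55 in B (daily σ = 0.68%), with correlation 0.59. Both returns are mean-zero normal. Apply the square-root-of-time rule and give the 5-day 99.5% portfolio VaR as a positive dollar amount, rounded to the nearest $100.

$174,800

σ_p = √(0.45²·0.68² + 0.55²·0.68² + 2·0.59·0.45·0.55·0.68·0.68) = 0.607%.
σ_{5d} = 0.607% × √5 = 1.357%.
z(99.5%) = 2.576.
VaR = 2.576 × 1.357% = 3.496%; on $5,000,000 that is $174,800.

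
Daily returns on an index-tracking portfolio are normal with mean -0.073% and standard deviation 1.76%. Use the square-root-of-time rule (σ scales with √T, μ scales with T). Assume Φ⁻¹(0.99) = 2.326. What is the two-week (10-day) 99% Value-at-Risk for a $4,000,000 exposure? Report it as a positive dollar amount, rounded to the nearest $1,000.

σ_{10d} = 1.76% × √10 = 5.566%; μ_{10d} = 10 × -0.073% = -0.730%.
VaR = −(-0.730%) + 2.326 × 5.566% = 13.677%.
On $4,000,000: 0.13677 × $4,000,000 = $547,080.

$547,000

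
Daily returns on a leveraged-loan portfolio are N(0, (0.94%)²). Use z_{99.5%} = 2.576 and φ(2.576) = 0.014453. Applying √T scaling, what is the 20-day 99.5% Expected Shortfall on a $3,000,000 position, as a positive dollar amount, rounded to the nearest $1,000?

σ_{20d} = 0.94% × √20 = 4.204%.
ES multiplier = φ(z)/(1−α) = 0.014453/0.005 = 2.891.
ES = 4.204% × 2.891 = 12.154%; on $3,000,000: $364,620.

$365,000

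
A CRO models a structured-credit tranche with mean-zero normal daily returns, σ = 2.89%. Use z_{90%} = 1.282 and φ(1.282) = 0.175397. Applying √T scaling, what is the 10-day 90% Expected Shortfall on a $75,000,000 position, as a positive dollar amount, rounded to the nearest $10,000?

σ_{10d} = 2.89% × √10 = 9.139%.
ES multiplier = φ(z)/(1−α) = 0.175397/0.1 = 1.754.
ES = 9.139% × 1.754 = 16.030%; on $75,000,000: $12,022,500.

$12,020,000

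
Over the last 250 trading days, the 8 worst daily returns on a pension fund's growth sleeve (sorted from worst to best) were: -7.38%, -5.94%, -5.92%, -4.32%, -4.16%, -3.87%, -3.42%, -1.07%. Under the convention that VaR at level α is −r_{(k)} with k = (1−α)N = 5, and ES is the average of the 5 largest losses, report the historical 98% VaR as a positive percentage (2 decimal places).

k = 5; the 5th lowest return is -4.16%, so VaR = 4.16%.

4.16%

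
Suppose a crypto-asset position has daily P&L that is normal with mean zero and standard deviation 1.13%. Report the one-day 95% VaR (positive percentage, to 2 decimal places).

At 95% one-sided, z = 1.645.
VaR = z·σ = 1.645 × 1.13% = 1.859%.

1.86%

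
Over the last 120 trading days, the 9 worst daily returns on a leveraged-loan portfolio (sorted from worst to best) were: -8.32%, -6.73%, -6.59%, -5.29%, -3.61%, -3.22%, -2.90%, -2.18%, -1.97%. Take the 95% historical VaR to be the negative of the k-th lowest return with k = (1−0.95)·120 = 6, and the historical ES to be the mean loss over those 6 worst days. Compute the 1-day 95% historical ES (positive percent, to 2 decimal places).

The 6 worst returns sum to -33.76%.
ES = −(-33.76%) / 6 = 5.6266…% ≈ 5.63%.

5.63%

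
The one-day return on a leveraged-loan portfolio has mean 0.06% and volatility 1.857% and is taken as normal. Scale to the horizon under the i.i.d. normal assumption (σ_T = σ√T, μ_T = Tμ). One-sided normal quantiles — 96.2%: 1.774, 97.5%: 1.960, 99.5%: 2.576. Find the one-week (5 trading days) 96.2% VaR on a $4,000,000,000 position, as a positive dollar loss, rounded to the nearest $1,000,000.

$283,000,000

σ_{5d} = 1.857% × √5 = 4.152%; μ_{5d} = 5 × 0.06% = 0.300%.
VaR = −(0.300%) + 1.774 × 4.152% = 7.066%.
On $4,000,000,000: 0.07066 × $4,000,000,000 = $282,640,000.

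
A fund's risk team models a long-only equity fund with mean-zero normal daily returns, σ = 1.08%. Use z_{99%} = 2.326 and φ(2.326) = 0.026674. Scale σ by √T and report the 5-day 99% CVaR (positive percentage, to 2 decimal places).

σ_{5d} = 1.08% × √5 = 2.415%.
ES multiplier = φ(z)/(1−α) = 0.026674/0.01 = 2.667.
ES = 2.415% × 2.667 = 6.441%.

6.44%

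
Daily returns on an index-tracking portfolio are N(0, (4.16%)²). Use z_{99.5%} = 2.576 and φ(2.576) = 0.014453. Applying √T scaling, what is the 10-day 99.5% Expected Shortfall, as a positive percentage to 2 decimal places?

σ_{10d} = 4.16% × √10 = 13.155%.
ES multiplier = φ(z)/(1−α) = 0.014453/0.005 = 2.891.
ES = 13.155% × 2.891 = 38.031%.

38.03%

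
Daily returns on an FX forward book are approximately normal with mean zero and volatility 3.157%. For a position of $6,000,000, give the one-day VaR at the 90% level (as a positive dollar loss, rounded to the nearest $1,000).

$243,000

At 90% one-sided, z = 1.282.
VaR = z·σ = 1.282 × 3.157% = 4.047%.
On $6,000,000: 0.04047 × $6,000,000 = $242,820.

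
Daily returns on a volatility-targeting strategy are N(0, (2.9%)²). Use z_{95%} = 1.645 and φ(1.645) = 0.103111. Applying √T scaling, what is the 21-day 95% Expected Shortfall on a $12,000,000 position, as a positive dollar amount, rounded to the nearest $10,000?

$3,290,000

σ_{21d} = 2.9% × √21 = 13.289%.
ES multiplier = φ(z)/(1−α) = 0.103111/0.05 = 2.062.
ES = 13.289% × 2.062 = 27.402%; on $12,000,000: $3,288,240.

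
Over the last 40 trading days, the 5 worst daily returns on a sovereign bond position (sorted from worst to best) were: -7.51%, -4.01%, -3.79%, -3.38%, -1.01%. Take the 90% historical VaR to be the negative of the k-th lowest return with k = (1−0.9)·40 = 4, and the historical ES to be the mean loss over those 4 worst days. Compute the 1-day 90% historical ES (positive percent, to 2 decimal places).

The 4 worst returns sum to -18.69%.
ES = −(-18.69%) / 4 = 4.6725% ≈ 4.67%.

4.67%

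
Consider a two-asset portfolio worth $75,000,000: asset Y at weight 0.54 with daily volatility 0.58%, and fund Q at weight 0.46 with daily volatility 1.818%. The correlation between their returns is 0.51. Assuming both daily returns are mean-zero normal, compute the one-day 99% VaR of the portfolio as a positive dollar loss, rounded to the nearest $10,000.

$1,800,000

σ_p² = 0.54²·0.58² + 0.46²·1.818² + 2·0.51·0.54·0.46·0.58·1.818 = 1.0646 (%²).
σ_p = √1.0646 = 1.032%.
At 99%, z = 2.326.
VaR = 2.326 × 1.032% = 2.400%; on $75,000,000 that is $1,800,000.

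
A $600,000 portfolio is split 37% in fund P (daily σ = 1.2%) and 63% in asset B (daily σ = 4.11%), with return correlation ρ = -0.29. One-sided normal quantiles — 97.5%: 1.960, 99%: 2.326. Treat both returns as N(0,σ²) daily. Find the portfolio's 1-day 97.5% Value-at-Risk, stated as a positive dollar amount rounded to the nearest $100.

σ_p² = 0.37²·1.2² + 0.63²·4.11² + 2·-0.29·0.37·0.63·1.2·4.11 = 6.2348 (%²).
σ_p = √6.2348 = 2.497%.
VaR = 1.960 × 2.497% = 4.894%; on $600,000 that is $29,364.

$29,400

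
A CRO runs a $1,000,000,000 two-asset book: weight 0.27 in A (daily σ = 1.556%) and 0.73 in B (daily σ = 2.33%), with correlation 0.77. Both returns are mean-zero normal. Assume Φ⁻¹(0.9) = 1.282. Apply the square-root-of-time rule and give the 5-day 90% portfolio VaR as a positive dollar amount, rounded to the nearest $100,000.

σ_p = √(0.27²·1.556² + 0.73²·2.33² + 2·0.77·0.27·0.73·1.556·2.33) = 2.042%.
σ_{5d} = 2.042% × √5 = 4.566%.
VaR = 1.282 × 4.566% = 5.854%; on $1,000,000,000 that is $58,540,000.

$58,500,000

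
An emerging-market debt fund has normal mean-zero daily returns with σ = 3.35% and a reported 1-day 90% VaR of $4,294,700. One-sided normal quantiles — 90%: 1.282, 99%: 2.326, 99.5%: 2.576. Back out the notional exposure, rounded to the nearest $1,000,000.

VaR as a fraction of value: z·σ = 1.282 × 3.35% = 4.2947%.
Position = $4,294,700 / 0.042947 = $100,000,000.

$100,000,000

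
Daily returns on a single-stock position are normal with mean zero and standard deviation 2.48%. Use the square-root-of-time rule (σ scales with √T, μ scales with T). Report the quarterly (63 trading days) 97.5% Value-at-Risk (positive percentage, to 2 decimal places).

38.58%

At 97.5%, z = 1.960.
σ_{63d} = 2.48% × √63 = 19.684%.
VaR = 1.960 × 19.684% = 38.581%.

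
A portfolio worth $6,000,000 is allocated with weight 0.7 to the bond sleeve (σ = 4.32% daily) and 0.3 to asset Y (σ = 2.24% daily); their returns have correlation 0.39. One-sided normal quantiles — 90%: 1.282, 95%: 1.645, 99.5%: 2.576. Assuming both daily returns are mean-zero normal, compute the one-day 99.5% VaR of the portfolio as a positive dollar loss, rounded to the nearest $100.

σ_p² = 0.7²·4.32² + 0.3²·2.24² + 2·0.39·0.7·0.3·4.32·2.24 = 11.1812 (%²).
σ_p = √11.1812 = 3.344%.
VaR = 2.576 × 3.344% = 8.614%; on $6,000,000 that is $516,840.

$516,800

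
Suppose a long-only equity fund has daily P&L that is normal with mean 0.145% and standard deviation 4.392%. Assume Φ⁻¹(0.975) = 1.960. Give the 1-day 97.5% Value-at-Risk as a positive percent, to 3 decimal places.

VaR = −μ + z·σ = −(0.145%) + 1.960 × 4.392% = 8.463%.

8.463%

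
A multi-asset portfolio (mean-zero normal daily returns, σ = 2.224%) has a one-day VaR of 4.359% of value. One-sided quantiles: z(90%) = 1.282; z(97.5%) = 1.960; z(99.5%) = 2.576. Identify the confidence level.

97.5%

Implied z = VaR/σ = 4.359 / 2.224 = 1.960.
This matches z(97.5%) = 1.960.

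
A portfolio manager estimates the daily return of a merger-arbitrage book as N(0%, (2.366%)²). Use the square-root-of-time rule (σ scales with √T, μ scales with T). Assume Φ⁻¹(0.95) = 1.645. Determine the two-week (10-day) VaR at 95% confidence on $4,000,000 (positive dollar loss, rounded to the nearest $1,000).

σ_{10d} = 2.366% × √10 = 7.482%.
VaR = 1.645 × 7.482% = 12.308%.
On $4,000,000: 0.12308 × $4,000,000 = $492,320.

$492,000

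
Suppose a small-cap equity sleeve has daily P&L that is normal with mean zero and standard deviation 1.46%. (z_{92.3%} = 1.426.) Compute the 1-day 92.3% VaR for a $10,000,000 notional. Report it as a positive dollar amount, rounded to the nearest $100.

$208,200

VaR = z·σ = 1.426 × 1.46% = 2.082%.
On $10,000,000: 0.02082 × $10,000,000 = $208,200.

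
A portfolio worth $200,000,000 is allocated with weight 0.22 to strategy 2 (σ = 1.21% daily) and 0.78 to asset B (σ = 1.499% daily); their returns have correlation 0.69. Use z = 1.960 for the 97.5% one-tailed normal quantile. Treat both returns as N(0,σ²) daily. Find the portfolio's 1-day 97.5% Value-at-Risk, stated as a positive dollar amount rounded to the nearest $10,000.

$5,360,000

σ_p² = 0.22²·1.21² + 0.78²·1.499² + 2·0.69·0.22·0.78·1.21·1.499 = 1.8675 (%²).
σ_p = √1.8675 = 1.367%.
VaR = 1.960 × 1.367% = 2.679%; on $200,000,000 that is $5,358,000.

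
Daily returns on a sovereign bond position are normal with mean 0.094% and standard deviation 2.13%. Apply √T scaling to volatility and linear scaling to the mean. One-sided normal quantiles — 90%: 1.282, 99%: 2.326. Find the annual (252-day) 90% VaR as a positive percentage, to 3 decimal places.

σ_{252d} = 2.13% × √252 = 33.813%; μ_{252d} = 252 × 0.094% = 23.688%.
VaR = −(23.688%) + 1.282 × 33.813% = 19.660%.

19.660%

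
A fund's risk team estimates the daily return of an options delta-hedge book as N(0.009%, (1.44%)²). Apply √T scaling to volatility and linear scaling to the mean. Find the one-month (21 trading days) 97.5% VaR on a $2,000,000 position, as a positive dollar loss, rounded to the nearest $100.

At 97.5%, z = 1.960.
σ_{21d} = 1.44% × √21 = 6.599%; μ_{21d} = 21 × 0.009% = 0.189%.
VaR = −(0.189%) + 1.960 × 6.599% = 12.745%.
On $2,000,000: 0.12745 × $2,000,000 = $254,900.

$254,900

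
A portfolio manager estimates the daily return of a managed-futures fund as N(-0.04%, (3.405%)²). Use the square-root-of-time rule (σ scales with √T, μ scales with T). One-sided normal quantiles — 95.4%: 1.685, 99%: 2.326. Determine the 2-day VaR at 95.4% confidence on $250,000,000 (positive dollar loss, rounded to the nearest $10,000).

σ_{2d} = 3.405% × √2 = 4.815%; μ_{2d} = 2 × -0.04% = -0.080%.
VaR = −(-0.080%) + 1.685 × 4.815% = 8.193%.
On $250,000,000: 0.08193 × $250,000,000 = $20,482,500.

$20,480,000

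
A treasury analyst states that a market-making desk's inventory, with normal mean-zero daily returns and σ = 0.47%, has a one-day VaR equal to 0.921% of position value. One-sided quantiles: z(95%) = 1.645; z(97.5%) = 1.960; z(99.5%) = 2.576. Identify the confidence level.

Implied z = VaR/σ = 0.921 / 0.47 = 1.960.
This matches z(97.5%) = 1.960.

97.5%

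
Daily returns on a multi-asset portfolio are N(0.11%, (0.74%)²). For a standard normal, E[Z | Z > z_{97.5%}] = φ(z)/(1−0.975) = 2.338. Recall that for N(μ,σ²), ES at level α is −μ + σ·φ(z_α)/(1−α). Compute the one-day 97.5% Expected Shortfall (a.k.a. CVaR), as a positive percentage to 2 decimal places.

ES = −(0.11%) + 0.74% × 2.338 = 1.620%.

1.62%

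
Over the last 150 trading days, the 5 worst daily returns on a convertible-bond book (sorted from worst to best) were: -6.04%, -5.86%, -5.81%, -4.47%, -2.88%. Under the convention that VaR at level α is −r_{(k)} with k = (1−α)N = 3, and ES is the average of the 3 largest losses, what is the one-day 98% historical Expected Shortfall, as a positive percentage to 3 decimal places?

5.903%

The 3 worst returns sum to -17.71%.
ES = −(-17.71%) / 3 = 5.9033…% ≈ 5.903%.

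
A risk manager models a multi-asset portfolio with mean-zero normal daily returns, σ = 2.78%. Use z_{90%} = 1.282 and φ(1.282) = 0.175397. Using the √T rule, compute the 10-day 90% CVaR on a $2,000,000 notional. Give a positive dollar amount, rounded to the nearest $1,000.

σ_{10d} = 2.78% × √10 = 8.791%.
ES multiplier = φ(z)/(1−α) = 0.175397/0.1 = 1.754.
ES = 8.791% × 1.754 = 15.419%; on $2,000,000: $308,380.

$308,000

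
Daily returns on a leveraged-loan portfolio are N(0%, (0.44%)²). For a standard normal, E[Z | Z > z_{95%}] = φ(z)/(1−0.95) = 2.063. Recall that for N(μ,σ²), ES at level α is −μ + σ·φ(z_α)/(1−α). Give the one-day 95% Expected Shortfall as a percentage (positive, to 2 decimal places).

ES = 0.44% × 2.063 = 0.908%.

0.91%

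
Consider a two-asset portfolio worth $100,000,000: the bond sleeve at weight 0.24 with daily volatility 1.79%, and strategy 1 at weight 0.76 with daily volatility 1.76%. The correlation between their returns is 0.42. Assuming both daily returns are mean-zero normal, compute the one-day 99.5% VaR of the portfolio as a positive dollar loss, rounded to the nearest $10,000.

σ_p² = 0.24²·1.79² + 0.76²·1.76² + 2·0.42·0.24·0.76·1.79·1.76 = 2.4564 (%²).
σ_p = √2.4564 = 1.567%.
At 99.5%, z = 2.576.
VaR = 2.576 × 1.567% = 4.037%; on $100,000,000 that is $4,037,000.

$4,040,000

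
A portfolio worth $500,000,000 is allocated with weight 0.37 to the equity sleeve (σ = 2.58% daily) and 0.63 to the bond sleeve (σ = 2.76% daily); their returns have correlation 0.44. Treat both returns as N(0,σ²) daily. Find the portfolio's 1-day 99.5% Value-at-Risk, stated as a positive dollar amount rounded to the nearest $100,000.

$29,900,000

σ_p² = 0.37²·2.58² + 0.63²·2.76² + 2·0.44·0.37·0.63·2.58·2.76 = 5.3954 (%²).
σ_p = √5.3954 = 2.323%.
At 99.5%, z = 2.576.
VaR = 2.576 × 2.323% = 5.984%; on $500,000,000 that is $29,920,000.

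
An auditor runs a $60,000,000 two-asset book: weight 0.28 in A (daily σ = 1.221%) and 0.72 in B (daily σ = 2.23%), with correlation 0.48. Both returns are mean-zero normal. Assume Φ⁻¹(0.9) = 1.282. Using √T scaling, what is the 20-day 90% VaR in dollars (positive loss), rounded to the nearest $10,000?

$6,170,000

σ_p = √(0.28²·1.221² + 0.72²·2.23² + 2·0.48·0.28·0.72·1.221·2.23) = 1.795%.
σ_{20d} = 1.795% × √20 = 8.027%.
VaR = 1.282 × 8.027% = 10.291%; on $60,000,000 that is $6,174,600.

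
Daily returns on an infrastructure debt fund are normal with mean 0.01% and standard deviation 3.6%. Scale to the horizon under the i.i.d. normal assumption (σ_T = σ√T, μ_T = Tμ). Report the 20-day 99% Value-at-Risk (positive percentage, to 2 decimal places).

At 99%, z = 2.326.
σ_{20d} = 3.6% × √20 = 16.100%; μ_{20d} = 20 × 0.01% = 0.200%.
VaR = −(0.200%) + 2.326 × 16.100% = 37.249%.

37.25%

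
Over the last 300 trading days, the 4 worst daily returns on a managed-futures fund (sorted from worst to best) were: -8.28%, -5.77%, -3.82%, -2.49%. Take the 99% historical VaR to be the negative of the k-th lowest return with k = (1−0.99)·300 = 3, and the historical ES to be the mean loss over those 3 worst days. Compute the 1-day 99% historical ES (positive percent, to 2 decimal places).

5.96%

The 3 worst returns sum to -17.87%.
ES = −(-17.87%) / 3 = 5.9566…% ≈ 5.96%.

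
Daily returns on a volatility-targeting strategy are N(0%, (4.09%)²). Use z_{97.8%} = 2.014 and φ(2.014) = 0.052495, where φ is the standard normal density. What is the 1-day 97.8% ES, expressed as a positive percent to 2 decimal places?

9.76%

Tail multiplier: φ(z)/(1−α) = 0.052495 / 0.022 = 2.386.
ES = 4.09% × 2.386 = 9.759%.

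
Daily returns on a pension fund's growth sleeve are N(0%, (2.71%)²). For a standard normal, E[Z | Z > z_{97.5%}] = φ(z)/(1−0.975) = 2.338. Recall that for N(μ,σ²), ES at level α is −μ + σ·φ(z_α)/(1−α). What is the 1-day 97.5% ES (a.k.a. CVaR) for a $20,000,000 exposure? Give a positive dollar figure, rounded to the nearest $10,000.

$1,270,000

ES = 2.71% × 2.338 = 6.336%.
On $20,000,000: 0.06336 × $20,000,000 = $1,267,200.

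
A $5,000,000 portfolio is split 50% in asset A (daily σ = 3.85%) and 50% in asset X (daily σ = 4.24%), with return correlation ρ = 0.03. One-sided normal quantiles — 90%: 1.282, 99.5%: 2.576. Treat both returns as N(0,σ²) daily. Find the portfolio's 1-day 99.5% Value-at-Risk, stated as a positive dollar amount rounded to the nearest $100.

σ_p² = 0.5²·3.85² + 0.5²·4.24² + 2·0.03·0.5·0.5·3.85·4.24 = 8.4449 (%²).
σ_p = √8.4449 = 2.906%.
VaR = 2.576 × 2.906% = 7.486%; on $5,000,000 that is $374,300.

$374,300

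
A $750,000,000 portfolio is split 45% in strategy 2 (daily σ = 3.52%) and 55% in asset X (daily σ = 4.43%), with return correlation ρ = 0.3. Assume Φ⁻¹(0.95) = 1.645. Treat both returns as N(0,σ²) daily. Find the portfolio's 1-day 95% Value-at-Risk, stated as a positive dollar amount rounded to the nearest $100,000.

σ_p² = 0.45²·3.52² + 0.55²·4.43² + 2·0.3·0.45·0.55·3.52·4.43 = 10.7612 (%²).
σ_p = √10.7612 = 3.280%.
VaR = 1.645 × 3.280% = 5.396%; on $750,000,000 that is $40,470,000.

$40,500,000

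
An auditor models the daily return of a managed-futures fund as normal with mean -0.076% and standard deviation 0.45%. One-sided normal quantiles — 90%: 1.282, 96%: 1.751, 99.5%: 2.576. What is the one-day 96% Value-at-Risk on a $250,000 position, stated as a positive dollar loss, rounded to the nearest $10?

VaR = −μ + z·σ = −(-0.076%) + 1.751 × 0.45% = 0.864%.
On $250,000: 0.00864 × $250,000 = $2,160.

$2,160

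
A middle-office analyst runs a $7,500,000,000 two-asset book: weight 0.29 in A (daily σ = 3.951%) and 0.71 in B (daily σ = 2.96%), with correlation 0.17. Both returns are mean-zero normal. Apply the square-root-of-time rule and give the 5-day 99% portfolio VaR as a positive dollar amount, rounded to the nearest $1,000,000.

$998,000,000

σ_p = √(0.29²·3.951² + 0.71²·2.96² + 2·0.17·0.29·0.71·3.951·2.96) = 2.559%.
σ_{5d} = 2.559% × √5 = 5.722%.
z(99%) = 2.326.
VaR = 2.326 × 5.722% = 13.309%; on $7,500,000,000 that is $998,175,000.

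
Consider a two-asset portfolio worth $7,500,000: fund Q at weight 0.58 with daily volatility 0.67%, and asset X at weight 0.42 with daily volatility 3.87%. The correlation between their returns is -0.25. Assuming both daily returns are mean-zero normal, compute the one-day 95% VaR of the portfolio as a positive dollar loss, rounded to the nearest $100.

$194,200

σ_p² = 0.58²·0.67² + 0.42²·3.87² + 2·-0.25·0.58·0.42·0.67·3.87 = 2.4771 (%²).
σ_p = √2.4771 = 1.574%.
At 95%, z = 1.645.
VaR = 1.645 × 1.574% = 2.589%; on $7,500,000 that is $194,175.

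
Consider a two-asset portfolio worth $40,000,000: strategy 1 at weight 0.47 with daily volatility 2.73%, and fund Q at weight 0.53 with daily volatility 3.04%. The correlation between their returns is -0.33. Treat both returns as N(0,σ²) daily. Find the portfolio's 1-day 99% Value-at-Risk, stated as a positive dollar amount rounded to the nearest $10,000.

σ_p² = 0.47²·2.73² + 0.53²·3.04² + 2·-0.33·0.47·0.53·2.73·3.04 = 2.8779 (%²).
σ_p = √2.8779 = 1.696%.
At 99%, z = 2.326.
VaR = 2.326 × 1.696% = 3.945%; on $40,000,000 that is $1,578,000.

$1,580,000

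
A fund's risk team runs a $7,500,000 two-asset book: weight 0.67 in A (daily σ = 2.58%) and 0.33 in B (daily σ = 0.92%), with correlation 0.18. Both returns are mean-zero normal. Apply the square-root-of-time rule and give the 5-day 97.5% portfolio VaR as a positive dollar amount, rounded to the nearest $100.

$594,300

σ_p = √(0.67²·2.58² + 0.33²·0.92² + 2·0.18·0.67·0.33·2.58·0.92) = 1.808%.
σ_{5d} = 1.808% × √5 = 4.043%.
z(97.5%) = 1.960.
VaR = 1.960 × 4.043% = 7.924%; on $7,500,000 that is $594,300.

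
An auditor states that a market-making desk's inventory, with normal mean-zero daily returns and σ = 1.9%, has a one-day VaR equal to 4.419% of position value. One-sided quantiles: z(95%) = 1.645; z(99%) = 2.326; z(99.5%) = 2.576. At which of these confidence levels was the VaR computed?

99%

Implied z = VaR/σ = 4.419 / 1.9 = 2.326.
This matches z(99%) = 2.326.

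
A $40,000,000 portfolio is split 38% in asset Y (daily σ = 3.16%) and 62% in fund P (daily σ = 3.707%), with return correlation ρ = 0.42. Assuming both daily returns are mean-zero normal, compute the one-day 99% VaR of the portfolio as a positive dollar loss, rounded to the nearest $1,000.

$2,798,000

σ_p² = 0.38²·3.16² + 0.62²·3.707² + 2·0.42·0.38·0.62·3.16·3.707 = 9.0426 (%²).
σ_p = √9.0426 = 3.007%.
At 99%, z = 2.326.
VaR = 2.326 × 3.007% = 6.994%; on $40,000,000 that is $2,797,600.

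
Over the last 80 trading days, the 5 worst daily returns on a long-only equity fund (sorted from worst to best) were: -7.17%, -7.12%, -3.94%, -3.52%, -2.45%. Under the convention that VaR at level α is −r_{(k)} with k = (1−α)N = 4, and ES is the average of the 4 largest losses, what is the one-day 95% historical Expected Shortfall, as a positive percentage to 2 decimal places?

5.44%

The 4 worst returns sum to -21.75%.
ES = −(-21.75%) / 4 = 5.4375% ≈ 5.44%.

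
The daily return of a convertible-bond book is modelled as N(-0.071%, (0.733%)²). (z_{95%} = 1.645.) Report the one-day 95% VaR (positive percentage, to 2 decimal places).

VaR = −μ + z·σ = −(-0.071%) + 1.645 × 0.733% = 1.277%.

1.28%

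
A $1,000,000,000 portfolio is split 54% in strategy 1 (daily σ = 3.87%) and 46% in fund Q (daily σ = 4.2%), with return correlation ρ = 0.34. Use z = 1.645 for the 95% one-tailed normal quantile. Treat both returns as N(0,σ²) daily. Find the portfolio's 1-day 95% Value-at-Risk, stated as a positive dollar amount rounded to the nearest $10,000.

$54,170,000

σ_p² = 0.54²·3.87² + 0.46²·4.2² + 2·0.34·0.54·0.46·3.87·4.2 = 10.8454 (%²).
σ_p = √10.8454 = 3.293%.
VaR = 1.645 × 3.293% = 5.417%; on $1,000,000,000 that is $54,170,000.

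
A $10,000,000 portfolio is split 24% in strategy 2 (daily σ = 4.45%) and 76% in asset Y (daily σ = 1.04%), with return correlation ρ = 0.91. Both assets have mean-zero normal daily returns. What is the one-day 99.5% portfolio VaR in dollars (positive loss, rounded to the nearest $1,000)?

$468,000

σ_p² = 0.24²·4.45² + 0.76²·1.04² + 2·0.91·0.24·0.76·4.45·1.04 = 3.3017 (%²).
σ_p = √3.3017 = 1.817%.
At 99.5%, z = 2.576.
VaR = 2.576 × 1.817% = 4.681%; on $10,000,000 that is $468,100.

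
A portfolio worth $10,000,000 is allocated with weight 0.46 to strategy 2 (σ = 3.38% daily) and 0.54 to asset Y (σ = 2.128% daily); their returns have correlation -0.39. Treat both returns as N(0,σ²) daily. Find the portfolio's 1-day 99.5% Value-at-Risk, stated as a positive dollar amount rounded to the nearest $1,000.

σ_p² = 0.46²·3.38² + 0.54²·2.128² + 2·-0.39·0.46·0.54·3.38·2.128 = 2.3443 (%²).
σ_p = √2.3443 = 1.531%.
At 99.5%, z = 2.576.
VaR = 2.576 × 1.531% = 3.944%; on $10,000,000 that is $394,400.

$394,000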